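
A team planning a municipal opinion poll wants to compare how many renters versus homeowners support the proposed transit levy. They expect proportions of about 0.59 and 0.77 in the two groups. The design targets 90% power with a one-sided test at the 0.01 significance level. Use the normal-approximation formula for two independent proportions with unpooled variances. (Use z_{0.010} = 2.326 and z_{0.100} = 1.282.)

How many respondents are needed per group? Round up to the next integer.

n = (z_α + z_β)² · [p₁(1−p₁) + p₂(1−p₂)] / (p₁ − p₂)²
  = (2.326 + 1.282)² · (0.59·0.41 + 0.77·0.23) / (-0.18)²
  = (3.608)² · (0.2419 + 0.1771) / 0.0324
  = 13.0177 · 0.4190 / 0.0324
  = 168.35
Round up → n = 169 per group.

n = 169 per group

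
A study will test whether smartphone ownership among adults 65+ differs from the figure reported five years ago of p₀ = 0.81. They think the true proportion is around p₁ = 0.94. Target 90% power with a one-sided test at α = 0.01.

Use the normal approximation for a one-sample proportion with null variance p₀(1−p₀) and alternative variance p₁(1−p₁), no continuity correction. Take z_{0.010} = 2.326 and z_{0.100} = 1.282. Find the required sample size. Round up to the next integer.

n = [z_α·√(p₀q₀) + z_β·√(p₁q₁)]² / (p₁ − p₀)²
  = [2.326·√(0.81·0.19) + 1.282·√(0.94·0.06)]² / (0.13)²
  = [2.326·0.3923 + 1.282·0.2375]² / 0.0169
  = [1.2170]² / 0.0169
  = 87.63
Round up → n = 88.

n = 88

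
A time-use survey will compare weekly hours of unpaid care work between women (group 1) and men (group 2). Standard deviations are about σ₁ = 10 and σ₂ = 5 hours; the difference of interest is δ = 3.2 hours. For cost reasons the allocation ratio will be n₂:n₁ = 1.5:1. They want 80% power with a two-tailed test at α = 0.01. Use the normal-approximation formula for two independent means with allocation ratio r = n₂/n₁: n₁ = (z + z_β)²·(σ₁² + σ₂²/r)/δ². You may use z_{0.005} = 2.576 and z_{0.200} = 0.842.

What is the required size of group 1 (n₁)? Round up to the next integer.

n₁ = (z_{α/2} + z_β)² · (σ₁² + σ₂²/r) / δ²
   = (2.576 + 0.842)² · (10² + 5²/1.5) / 3.2²
   = 11.6827 · (100 + 16.6667) / 10.24
   = 11.6827 · 116.6667 / 10.24
   = 133.10
Round up → n₁ = 134; n₂ = r·n₁ = 1.5 × 134 = 201.

n₁ = 134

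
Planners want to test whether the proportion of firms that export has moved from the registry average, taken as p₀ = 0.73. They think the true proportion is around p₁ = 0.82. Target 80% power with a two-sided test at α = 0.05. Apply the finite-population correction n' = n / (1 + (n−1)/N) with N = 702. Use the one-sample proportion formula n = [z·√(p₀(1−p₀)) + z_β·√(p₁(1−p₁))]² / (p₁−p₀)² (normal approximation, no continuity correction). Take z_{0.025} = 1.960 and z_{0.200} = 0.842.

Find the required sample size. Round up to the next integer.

n = [z_{α/2}·√(p₀q₀) + z_β·√(p₁q₁)]² / (p₁ − p₀)²
  = [1.960·√(0.73·0.27) + 0.842·√(0.82·0.18)]² / (0.09)²
  = [1.960·0.4440 + 0.842·0.3842]² / 0.0081
  = [1.1936]² / 0.0081
  = 175.90
Finite-population correction (N = 702): 175.90 / (1 + (175.90 − 1)/702) = 140.82.
Round up → n = 141.

n = 141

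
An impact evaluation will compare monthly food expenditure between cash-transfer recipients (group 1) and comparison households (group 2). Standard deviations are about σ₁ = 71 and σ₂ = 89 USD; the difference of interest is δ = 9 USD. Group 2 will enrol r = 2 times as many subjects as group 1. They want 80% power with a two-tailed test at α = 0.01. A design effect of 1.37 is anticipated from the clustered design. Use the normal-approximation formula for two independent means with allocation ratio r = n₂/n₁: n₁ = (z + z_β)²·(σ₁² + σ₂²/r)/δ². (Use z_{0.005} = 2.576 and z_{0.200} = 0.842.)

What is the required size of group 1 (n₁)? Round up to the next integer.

n₁ = 1779

n₁ = (z_{α/2} + z_β)² · (σ₁² + σ₂²/r) / δ²
   = (2.576 + 0.842)² · (71² + 89²/2) / 9²
   = 11.6827 · (5041 + 3960.5) / 81
   = 11.6827 · 9001.5 / 81
   = 1298.30
Design effect: 1.37 × 1298.30 = 1778.67.
Round up → n₁ = 1779; n₂ = r·n₁ = 2 × 1779 = 3558.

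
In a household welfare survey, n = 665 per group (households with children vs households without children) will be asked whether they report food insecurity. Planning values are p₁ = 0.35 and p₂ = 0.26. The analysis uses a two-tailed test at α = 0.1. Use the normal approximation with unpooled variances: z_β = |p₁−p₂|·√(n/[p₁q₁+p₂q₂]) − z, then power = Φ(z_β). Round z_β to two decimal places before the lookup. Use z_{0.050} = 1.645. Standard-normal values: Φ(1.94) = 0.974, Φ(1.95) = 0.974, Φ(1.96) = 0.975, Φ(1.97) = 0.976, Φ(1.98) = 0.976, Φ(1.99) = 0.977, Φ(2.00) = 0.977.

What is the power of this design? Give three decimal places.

z_β = |p₁−p₂|·√(n/[p₁q₁+p₂q₂]) − z_{α/2}
    = 0.09 · √(665/0.4199) − 1.645
    = 0.09 · 39.7959 − 1.645
    = 3.5816 − 1.645 = 1.9366 → 1.94
Power = Φ(1.94) = 0.974.

Power ≈ 0.974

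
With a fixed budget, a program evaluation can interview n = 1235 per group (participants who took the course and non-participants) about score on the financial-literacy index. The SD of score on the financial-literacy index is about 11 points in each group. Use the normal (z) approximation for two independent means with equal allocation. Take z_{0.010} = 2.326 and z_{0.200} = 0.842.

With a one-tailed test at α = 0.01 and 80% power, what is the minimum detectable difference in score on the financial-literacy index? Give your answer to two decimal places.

Minimum detectable difference ≈ 1.40 points

δ = (z_α + z_β) · √((σ₁²+σ₂²)/n)
  = (2.326 + 0.842) · √(242/1235)
  = 3.168 · √0.19595
  = 3.168 · 0.4427
  = 1.4024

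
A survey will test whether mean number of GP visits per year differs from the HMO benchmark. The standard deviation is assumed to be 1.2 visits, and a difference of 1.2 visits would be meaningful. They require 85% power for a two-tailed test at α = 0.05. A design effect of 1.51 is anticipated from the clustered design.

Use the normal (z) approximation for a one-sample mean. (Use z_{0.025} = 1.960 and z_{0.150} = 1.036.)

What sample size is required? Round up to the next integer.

n = (z_{α/2} + z_β)² · σ² / δ²
  = (1.960 + 1.036)² · 1.2² / 1.2²
  = 8.9760 · 1.44 / 1.44
  = 8.98
Design effect: 1.51 × 8.98 = 13.55.
Round up → n = 14.

n = 14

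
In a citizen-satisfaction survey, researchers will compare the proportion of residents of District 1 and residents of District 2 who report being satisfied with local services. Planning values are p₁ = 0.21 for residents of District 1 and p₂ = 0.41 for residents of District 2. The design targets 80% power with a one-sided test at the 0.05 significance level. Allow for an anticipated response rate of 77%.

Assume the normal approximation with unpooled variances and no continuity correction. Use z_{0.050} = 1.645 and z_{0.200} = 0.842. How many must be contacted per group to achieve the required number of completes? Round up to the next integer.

n = 82 per group

n = (z_α + z_β)² · [p₁(1−p₁) + p₂(1−p₂)] / (p₁ − p₂)²
  = (1.645 + 0.842)² · (0.21·0.79 + 0.41·0.59) / (-0.20)²
  = (2.487)² · (0.1659 + 0.2419) / 0.0400
  = 6.1852 · 0.4078 / 0.0400
  = 63.06
Adjust for 77% response: 63.06 / 0.77 = 81.89.
Round up → n = 82 per group.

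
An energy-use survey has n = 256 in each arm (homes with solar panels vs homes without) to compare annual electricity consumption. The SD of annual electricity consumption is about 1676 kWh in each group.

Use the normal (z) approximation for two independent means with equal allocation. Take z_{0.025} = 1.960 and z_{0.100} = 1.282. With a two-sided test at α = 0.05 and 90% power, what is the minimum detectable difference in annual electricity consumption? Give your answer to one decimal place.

δ = (z_{α/2} + z_β) · √((σ₁²+σ₂²)/n)
  = (1.960 + 1.282) · √(5617952/256)
  = 3.242 · √21945.1
  = 3.242 · 148.1389
  = 480.2662

Minimum detectable difference ≈ 480.3 kWh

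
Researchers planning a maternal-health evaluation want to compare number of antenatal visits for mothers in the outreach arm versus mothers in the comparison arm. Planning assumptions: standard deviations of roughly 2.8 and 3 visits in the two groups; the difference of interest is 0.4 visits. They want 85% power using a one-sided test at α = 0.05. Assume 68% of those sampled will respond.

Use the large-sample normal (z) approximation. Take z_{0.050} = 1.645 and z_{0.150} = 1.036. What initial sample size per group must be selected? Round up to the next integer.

n = (z_α + z_β)² · (σ₁² + σ₂²) / δ²
  = (1.645 + 1.036)² · (2.8² + 3² = 16.84) / 0.4²
  = 7.1878 · 16.84 / 0.16
  = 756.51
Adjust for 68% response: 756.51 / 0.68 = 1112.52.
Round up → n = 1113 per group.

n = 1113 per group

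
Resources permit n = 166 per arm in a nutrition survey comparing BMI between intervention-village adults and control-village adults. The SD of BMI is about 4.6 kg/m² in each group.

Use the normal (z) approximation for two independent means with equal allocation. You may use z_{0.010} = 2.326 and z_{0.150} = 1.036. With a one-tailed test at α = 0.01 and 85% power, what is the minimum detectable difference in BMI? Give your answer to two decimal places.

Minimum detectable difference ≈ 1.70 kg/m²

δ = (z_α + z_β) · √((σ₁²+σ₂²)/n)
  = (2.326 + 1.036) · √(42.32/166)
  = 3.362 · √0.25494
  = 3.362 · 0.5049
  = 1.6975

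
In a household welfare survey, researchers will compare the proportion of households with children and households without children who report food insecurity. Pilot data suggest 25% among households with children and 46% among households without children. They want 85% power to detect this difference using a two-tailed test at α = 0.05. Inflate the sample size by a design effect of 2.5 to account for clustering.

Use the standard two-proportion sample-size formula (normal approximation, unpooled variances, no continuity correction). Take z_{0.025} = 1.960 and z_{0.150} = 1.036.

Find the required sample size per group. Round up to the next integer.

n = (z_{α/2} + z_β)² · [p₁(1−p₁) + p₂(1−p₂)] / (p₁ − p₂)²
  = (1.960 + 1.036)² · (0.25·0.75 + 0.46·0.54) / (-0.21)²
  = (2.996)² · (0.1875 + 0.2484) / 0.0441
  = 8.9760 · 0.4359 / 0.0441
  = 88.72
Design effect: 2.5 × 88.72 = 221.81.
Round up → n = 222 per group.

n = 222 per group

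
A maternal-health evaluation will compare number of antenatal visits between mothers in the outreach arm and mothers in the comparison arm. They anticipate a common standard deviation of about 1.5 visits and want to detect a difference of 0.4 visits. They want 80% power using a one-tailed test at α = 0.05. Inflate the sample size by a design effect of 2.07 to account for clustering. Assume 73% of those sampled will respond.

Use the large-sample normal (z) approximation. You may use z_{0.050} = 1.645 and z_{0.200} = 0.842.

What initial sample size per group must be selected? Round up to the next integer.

n = 494 per group

n = (z_α + z_β)² · (σ₁² + σ₂²) / δ²
  = (1.645 + 0.842)² · (2·1.5² = 4.5) / 0.4²
  = 6.1852 · 4.5 / 0.16
  = 173.96
Design effect: 2.07 × 173.96 = 360.09.
Adjust for 73% response: 360.09 / 0.73 = 493.28.
Round up → n = 494 per group.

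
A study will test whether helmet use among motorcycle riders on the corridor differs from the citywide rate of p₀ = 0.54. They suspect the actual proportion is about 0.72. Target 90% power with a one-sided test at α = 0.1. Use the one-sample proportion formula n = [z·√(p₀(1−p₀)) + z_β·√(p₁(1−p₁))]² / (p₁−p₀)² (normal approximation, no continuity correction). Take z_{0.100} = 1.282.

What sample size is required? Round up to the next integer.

n = 46

n = [z_α·√(p₀q₀) + z_β·√(p₁q₁)]² / (p₁ − p₀)²
  = [1.282·√(0.54·0.46) + 1.282·√(0.72·0.28)]² / (0.18)²
  = [1.282·0.4984 + 1.282·0.4490]² / 0.0324
  = [1.2146]² / 0.0324
  = 45.53
Round up → n = 46.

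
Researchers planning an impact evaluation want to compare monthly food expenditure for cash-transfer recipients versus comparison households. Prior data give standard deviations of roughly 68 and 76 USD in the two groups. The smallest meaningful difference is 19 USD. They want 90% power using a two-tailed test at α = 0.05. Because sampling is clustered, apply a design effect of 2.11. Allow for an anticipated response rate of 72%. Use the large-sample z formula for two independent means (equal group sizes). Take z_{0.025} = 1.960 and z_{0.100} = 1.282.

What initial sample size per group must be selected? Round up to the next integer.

n = 888 per group

n = (z_{α/2} + z_β)² · (σ₁² + σ₂²) / δ²
  = (1.960 + 1.282)² · (68² + 76² = 10400) / 19²
  = 10.5106 · 10400 / 361
  = 302.80
Design effect: 2.11 × 302.80 = 638.90.
Adjust for 72% response: 638.90 / 0.72 = 887.36.
Round up → n = 888 per group.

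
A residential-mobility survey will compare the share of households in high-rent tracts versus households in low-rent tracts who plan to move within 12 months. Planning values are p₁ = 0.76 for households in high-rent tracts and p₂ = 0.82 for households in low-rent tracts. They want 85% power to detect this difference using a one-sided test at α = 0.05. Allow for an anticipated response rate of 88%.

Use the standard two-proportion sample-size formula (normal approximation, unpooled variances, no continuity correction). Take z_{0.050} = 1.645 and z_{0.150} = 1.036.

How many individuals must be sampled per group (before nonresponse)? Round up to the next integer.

n = 749 per group

n = (z_α + z_β)² · [p₁(1−p₁) + p₂(1−p₂)] / (p₁ − p₂)²
  = (1.645 + 1.036)² · (0.76·0.24 + 0.82·0.18) / (-0.06)²
  = (2.681)² · (0.1824 + 0.1476) / 0.0036
  = 7.1878 · 0.3300 / 0.0036
  = 658.88
Adjust for 88% response: 658.88 / 0.88 = 748.73.
Round up → n = 749 per group.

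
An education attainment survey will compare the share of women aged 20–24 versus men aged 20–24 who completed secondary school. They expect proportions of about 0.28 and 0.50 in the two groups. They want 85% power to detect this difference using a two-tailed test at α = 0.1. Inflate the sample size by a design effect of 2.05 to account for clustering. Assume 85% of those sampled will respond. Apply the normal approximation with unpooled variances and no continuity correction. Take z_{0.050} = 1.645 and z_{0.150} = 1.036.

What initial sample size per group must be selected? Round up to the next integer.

n = 162 per group

n = (z_{α/2} + z_β)² · [p₁(1−p₁) + p₂(1−p₂)] / (p₁ − p₂)²
  = (1.645 + 1.036)² · (0.28·0.72 + 0.50·0.50) / (-0.22)²
  = (2.681)² · (0.2016 + 0.2500) / 0.0484
  = 7.1878 · 0.4516 / 0.0484
  = 67.07
Design effect: 2.05 × 67.07 = 137.49.
Adjust for 85% response: 137.49 / 0.85 = 161.75.
Round up → n = 162 per group.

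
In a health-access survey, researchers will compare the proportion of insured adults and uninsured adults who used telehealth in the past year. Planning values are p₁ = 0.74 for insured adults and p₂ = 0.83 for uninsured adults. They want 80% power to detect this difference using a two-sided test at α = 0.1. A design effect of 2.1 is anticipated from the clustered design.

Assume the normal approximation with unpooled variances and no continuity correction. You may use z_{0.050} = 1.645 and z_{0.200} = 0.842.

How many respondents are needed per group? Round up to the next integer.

n = (z_{α/2} + z_β)² · [p₁(1−p₁) + p₂(1−p₂)] / (p₁ − p₂)²
  = (1.645 + 0.842)² · (0.74·0.26 + 0.83·0.17) / (-0.09)²
  = (2.487)² · (0.1924 + 0.1411) / 0.0081
  = 6.1852 · 0.3335 / 0.0081
  = 254.66
Design effect: 2.1 × 254.66 = 534.79.
Round up → n = 535 per group.

n = 535 per group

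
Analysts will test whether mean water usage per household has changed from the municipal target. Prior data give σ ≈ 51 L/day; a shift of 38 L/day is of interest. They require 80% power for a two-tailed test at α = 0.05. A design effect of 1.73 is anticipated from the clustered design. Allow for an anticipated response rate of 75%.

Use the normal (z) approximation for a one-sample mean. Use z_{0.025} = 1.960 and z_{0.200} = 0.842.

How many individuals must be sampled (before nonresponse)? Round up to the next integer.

n = (z_{α/2} + z_β)² · σ² / δ²
  = (1.960 + 0.842)² · 51² / 38²
  = 7.8512 · 2601 / 1444
  = 14.14
Design effect: 1.73 × 14.14 = 24.47.
Adjust for 75% response: 24.47 / 0.75 = 32.62.
Round up → n = 33.

n = 33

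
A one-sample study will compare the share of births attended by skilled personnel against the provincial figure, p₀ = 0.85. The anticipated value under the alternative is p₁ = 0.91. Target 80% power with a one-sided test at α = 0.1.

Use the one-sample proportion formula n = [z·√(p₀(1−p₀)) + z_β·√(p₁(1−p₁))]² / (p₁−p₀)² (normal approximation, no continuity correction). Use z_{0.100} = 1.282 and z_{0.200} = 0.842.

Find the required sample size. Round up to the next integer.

n = 136

n = [z_α·√(p₀q₀) + z_β·√(p₁q₁)]² / (p₁ − p₀)²
  = [1.282·√(0.85·0.15) + 0.842·√(0.91·0.09)]² / (0.06)²
  = [1.282·0.3571 + 0.842·0.2862]² / 0.0036
  = [0.6987]² / 0.0036
  = 135.62
Round up → n = 136.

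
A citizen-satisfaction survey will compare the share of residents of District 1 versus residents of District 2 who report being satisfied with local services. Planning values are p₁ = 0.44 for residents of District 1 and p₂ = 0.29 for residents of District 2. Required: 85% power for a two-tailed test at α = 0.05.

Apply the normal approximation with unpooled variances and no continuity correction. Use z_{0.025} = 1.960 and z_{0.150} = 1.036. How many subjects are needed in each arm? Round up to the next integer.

n = 181 per group

n = (z_{α/2} + z_β)² · [p₁(1−p₁) + p₂(1−p₂)] / (p₁ − p₂)²
  = (1.960 + 1.036)² · (0.44·0.56 + 0.29·0.71) / (0.15)²
  = (2.996)² · (0.2464 + 0.2059) / 0.0225
  = 8.9760 · 0.4523 / 0.0225
  = 180.44
Round up → n = 181 per group.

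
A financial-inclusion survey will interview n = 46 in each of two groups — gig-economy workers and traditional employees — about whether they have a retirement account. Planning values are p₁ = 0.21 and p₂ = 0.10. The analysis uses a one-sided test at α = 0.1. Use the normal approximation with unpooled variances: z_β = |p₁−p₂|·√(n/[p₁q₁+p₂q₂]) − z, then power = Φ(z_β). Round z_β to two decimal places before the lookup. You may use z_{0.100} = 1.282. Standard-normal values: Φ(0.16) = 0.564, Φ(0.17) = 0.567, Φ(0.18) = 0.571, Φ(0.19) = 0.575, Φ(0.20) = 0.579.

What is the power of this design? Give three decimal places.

Power ≈ 0.575

z_β = |p₁−p₂|·√(n/[p₁q₁+p₂q₂]) − z_α
    = 0.11 · √(46/0.2559) − 1.282
    = 0.11 · 13.4074 − 1.282
    = 1.4748 − 1.282 = 0.1928 → 0.19
Power = Φ(0.19) = 0.575.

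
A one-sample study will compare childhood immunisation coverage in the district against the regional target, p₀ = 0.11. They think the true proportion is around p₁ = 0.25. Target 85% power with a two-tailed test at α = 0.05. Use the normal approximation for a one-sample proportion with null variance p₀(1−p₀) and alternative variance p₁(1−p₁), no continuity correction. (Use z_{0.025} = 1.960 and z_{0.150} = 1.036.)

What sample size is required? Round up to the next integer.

n = [z_{α/2}·√(p₀q₀) + z_β·√(p₁q₁)]² / (p₁ − p₀)²
  = [1.960·√(0.11·0.89) + 1.036·√(0.25·0.75)]² / (0.14)²
  = [1.960·0.3129 + 1.036·0.4330]² / 0.0196
  = [1.0619]² / 0.0196
  = 57.53
Round up → n = 58.

n = 58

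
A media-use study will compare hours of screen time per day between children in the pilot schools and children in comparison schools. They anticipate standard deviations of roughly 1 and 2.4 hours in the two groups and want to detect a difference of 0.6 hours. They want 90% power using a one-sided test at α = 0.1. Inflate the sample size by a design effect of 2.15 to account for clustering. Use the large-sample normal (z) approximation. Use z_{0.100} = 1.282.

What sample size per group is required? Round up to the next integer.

n = (z_α + z_β)² · (σ₁² + σ₂²) / δ²
  = (1.282 + 1.282)² · (1² + 2.4² = 6.76) / 0.6²
  = 6.5741 · 6.76 / 0.36
  = 123.45
Design effect: 2.15 × 123.45 = 265.41.
Round up → n = 266 per group.

n = 266 per group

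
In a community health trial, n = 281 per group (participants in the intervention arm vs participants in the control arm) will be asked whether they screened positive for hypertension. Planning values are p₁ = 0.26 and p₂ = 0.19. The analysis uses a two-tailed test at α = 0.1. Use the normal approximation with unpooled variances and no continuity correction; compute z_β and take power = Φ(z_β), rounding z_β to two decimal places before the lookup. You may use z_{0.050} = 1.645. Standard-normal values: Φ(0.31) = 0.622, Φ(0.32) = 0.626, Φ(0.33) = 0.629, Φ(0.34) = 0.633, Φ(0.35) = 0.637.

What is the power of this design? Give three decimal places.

Power ≈ 0.637

z_β = |p₁−p₂|·√(n/[p₁q₁+p₂q₂]) − z_{α/2}
    = 0.07 · √(281/0.3463) − 1.645
    = 0.07 · 28.4857 − 1.645
    = 1.9940 − 1.645 = 0.3490 → 0.35
Power = Φ(0.35) = 0.637.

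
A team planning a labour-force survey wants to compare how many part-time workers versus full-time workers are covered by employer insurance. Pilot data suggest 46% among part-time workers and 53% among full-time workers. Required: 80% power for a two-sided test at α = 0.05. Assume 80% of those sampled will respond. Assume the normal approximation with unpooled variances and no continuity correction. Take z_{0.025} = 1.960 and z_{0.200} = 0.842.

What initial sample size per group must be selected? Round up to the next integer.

n = (z_{α/2} + z_β)² · [p₁(1−p₁) + p₂(1−p₂)] / (p₁ − p₂)²
  = (1.960 + 0.842)² · (0.46·0.54 + 0.53·0.47) / (-0.07)²
  = (2.802)² · (0.2484 + 0.2491) / 0.0049
  = 7.8512 · 0.4975 / 0.0049
  = 797.14
Adjust for 80% response: 797.14 / 0.80 = 996.42.
Round up → n = 997 per group.

n = 997 per group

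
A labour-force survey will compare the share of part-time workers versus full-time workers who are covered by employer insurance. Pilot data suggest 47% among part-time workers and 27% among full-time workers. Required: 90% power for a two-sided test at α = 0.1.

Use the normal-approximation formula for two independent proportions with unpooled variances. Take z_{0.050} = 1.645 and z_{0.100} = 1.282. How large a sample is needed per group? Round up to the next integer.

n = (z_{α/2} + z_β)² · [p₁(1−p₁) + p₂(1−p₂)] / (p₁ − p₂)²
  = (1.645 + 1.282)² · (0.47·0.53 + 0.27·0.73) / (0.20)²
  = (2.927)² · (0.2491 + 0.1971) / 0.0400
  = 8.5673 · 0.4462 / 0.0400
  = 95.57
Round up → n = 96 per group.

n = 96 per group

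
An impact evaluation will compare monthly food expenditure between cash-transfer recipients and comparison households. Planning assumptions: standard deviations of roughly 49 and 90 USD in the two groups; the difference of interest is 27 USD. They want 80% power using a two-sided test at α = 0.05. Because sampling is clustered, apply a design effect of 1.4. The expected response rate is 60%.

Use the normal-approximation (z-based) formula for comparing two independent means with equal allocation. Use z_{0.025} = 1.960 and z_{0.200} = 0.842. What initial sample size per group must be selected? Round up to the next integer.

n = (z_{α/2} + z_β)² · (σ₁² + σ₂²) / δ²
  = (1.960 + 0.842)² · (49² + 90² = 10501) / 27²
  = 7.8512 · 10501 / 729
  = 113.09
Design effect: 1.4 × 113.09 = 158.33.
Adjust for 60% response: 158.33 / 0.60 = 263.89.
Round up → n = 264 per group.

n = 264 per group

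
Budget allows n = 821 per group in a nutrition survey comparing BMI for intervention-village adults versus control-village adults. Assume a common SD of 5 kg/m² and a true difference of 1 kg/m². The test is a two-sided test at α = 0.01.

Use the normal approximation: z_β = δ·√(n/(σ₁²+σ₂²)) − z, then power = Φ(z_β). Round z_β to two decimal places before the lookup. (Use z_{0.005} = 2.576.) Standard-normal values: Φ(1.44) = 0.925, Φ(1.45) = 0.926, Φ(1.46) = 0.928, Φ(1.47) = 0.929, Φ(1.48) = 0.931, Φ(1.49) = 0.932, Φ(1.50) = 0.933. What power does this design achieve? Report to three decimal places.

z_β = δ·√(n/(σ₁²+σ₂²)) − z_{α/2}
    = 1 · √(821/50) − 2.576
    = 1 · 4.05216 − 2.576
    = 4.0522 − 2.576 = 1.4762 → 1.48
Power = Φ(1.48) = 0.931.

Power ≈ 0.931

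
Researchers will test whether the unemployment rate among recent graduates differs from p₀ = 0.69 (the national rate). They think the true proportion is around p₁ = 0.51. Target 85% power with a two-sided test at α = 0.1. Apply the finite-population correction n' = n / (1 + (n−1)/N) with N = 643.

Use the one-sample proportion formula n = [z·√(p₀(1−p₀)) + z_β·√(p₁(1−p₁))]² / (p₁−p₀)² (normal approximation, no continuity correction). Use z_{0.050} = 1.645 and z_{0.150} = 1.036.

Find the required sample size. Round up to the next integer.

n = 47

n = [z_{α/2}·√(p₀q₀) + z_β·√(p₁q₁)]² / (p₁ − p₀)²
  = [1.645·√(0.69·0.31) + 1.036·√(0.51·0.49)]² / (-0.18)²
  = [1.645·0.4625 + 1.036·0.4999]² / 0.0324
  = [1.2787]² / 0.0324
  = 50.47
Finite-population correction (N = 643): 50.47 / (1 + (50.47 − 1)/643) = 46.86.
Round up → n = 47.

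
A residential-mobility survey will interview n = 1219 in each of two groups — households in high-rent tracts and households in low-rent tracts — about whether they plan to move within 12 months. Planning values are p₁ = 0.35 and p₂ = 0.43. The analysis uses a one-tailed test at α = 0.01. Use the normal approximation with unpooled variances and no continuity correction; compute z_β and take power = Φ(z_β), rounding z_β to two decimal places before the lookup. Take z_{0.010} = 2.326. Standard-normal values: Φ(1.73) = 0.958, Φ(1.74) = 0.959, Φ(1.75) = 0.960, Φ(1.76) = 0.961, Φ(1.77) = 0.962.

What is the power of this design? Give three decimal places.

Power ≈ 0.959

z_β = |p₁−p₂|·√(n/[p₁q₁+p₂q₂]) − z_α
    = 0.08 · √(1219/0.4726) − 2.326
    = 0.08 · 50.7873 − 2.326
    = 4.0630 − 2.326 = 1.7370 → 1.74
Power = Φ(1.74) = 0.959.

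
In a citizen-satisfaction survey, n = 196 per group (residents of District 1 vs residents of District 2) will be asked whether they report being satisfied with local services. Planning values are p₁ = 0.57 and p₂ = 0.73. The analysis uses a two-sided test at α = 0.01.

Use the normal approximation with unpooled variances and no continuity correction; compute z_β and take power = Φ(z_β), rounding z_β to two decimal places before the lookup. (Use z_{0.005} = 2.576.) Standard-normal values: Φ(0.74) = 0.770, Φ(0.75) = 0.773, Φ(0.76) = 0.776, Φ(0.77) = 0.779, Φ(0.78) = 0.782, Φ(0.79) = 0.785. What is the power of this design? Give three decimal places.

z_β = |p₁−p₂|·√(n/[p₁q₁+p₂q₂]) − z_{α/2}
    = 0.16 · √(196/0.4422) − 2.576
    = 0.16 · 21.0532 − 2.576
    = 3.3685 − 2.576 = 0.7925 → 0.79
Power = Φ(0.79) = 0.785.

Power ≈ 0.785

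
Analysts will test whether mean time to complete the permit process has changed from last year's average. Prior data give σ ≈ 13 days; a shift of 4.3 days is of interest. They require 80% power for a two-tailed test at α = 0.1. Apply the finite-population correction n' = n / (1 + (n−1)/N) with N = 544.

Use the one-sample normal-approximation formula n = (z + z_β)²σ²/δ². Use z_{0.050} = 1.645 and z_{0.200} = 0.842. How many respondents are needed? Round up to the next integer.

n = (z_{α/2} + z_β)² · σ² / δ²
  = (1.645 + 0.842)² · 13² / 4.3²
  = 6.1852 · 169 / 18.49
  = 56.53
Finite-population correction (N = 544): 56.53 / (1 + (56.53 − 1)/544) = 51.30.
Round up → n = 52.

n = 52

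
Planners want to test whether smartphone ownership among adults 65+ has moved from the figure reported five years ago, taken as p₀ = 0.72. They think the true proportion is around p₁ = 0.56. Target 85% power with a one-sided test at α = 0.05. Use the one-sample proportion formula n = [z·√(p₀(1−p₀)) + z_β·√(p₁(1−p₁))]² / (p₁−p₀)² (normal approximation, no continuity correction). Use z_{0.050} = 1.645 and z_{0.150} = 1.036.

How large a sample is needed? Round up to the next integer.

n = 62

n = [z_α·√(p₀q₀) + z_β·√(p₁q₁)]² / (p₁ − p₀)²
  = [1.645·√(0.72·0.28) + 1.036·√(0.56·0.44)]² / (-0.16)²
  = [1.645·0.4490 + 1.036·0.4964]² / 0.0256
  = [1.2529]² / 0.0256
  = 61.31
Round up → n = 62.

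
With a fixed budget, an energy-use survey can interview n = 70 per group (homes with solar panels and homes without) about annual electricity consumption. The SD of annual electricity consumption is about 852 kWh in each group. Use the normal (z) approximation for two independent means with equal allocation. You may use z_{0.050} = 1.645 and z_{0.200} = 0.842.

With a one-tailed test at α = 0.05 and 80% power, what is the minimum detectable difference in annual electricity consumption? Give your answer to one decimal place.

δ = (z_α + z_β) · √((σ₁²+σ₂²)/n)
  = (1.645 + 0.842) · √(1451808/70)
  = 2.487 · √20740.1
  = 2.487 · 144.0143
  = 358.1635

Minimum detectable difference ≈ 358.2 kWh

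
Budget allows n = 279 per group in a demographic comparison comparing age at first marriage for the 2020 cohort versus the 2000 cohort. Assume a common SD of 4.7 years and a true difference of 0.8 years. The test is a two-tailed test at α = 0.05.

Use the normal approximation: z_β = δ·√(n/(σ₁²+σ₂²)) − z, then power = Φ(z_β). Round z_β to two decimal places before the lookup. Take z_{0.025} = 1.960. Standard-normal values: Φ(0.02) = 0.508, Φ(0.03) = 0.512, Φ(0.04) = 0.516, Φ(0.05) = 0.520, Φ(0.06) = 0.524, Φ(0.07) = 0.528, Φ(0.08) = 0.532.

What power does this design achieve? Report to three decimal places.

z_β = δ·√(n/(σ₁²+σ₂²)) − z_{α/2}
    = 0.8 · √(279/44.18) − 1.960
    = 0.8 · 2.51298 − 1.960
    = 2.0104 − 1.960 = 0.0504 → 0.05
Power = Φ(0.05) = 0.520.

Power ≈ 0.520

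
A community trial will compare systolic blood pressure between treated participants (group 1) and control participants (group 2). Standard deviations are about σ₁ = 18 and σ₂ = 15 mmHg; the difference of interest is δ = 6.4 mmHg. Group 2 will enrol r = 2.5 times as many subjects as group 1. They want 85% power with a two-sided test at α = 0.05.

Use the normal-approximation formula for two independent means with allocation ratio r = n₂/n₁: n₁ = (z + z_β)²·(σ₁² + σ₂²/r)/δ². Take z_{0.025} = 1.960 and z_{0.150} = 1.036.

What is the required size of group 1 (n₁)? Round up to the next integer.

n₁ = 91

n₁ = (z_{α/2} + z_β)² · (σ₁² + σ₂²/r) / δ²
   = (1.960 + 1.036)² · (18² + 15²/2.5) / 6.4²
   = 8.9760 · (324 + 90) / 40.96
   = 8.9760 · 414 / 40.96
   = 90.72
Round up → n₁ = 91; n₂ = r·n₁ = 2.5 × 91 = 228.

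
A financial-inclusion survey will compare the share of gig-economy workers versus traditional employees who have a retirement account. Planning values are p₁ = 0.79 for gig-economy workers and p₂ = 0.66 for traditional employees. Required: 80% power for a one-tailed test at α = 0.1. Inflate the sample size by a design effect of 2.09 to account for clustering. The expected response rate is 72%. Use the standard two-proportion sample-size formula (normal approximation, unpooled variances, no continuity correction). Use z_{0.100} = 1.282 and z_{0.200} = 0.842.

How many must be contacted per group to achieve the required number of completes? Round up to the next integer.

n = 303 per group

n = (z_α + z_β)² · [p₁(1−p₁) + p₂(1−p₂)] / (p₁ − p₂)²
  = (1.282 + 0.842)² · (0.79·0.21 + 0.66·0.34) / (0.13)²
  = (2.124)² · (0.1659 + 0.2244) / 0.0169
  = 4.5114 · 0.3903 / 0.0169
  = 104.19
Design effect: 2.09 × 104.19 = 217.75.
Adjust for 72% response: 217.75 / 0.72 = 302.44.
Round up → n = 303 per group.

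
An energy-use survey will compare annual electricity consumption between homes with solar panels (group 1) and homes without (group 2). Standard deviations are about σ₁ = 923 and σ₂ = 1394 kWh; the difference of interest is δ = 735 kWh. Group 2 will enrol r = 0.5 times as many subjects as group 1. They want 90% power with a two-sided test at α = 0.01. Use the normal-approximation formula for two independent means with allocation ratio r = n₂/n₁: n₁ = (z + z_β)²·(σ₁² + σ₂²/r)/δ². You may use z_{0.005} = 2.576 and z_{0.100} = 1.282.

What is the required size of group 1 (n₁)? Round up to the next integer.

n₁ = 131

n₁ = (z_{α/2} + z_β)² · (σ₁² + σ₂²/r) / δ²
   = (2.576 + 1.282)² · (923² + 1394²/0.5) / 735²
   = 14.8842 · (851929 + 3886472) / 540225
   = 14.8842 · 4738401 / 540225
   = 130.55
Round up → n₁ = 131; n₂ = r·n₁ = 0.5 × 131 = 66.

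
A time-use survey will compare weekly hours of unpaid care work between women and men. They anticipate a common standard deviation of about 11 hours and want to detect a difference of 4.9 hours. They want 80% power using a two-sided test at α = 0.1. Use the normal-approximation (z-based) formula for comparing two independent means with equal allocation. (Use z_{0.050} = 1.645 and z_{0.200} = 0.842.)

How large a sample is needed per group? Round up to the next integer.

n = 63 per group

n = (z_{α/2} + z_β)² · (σ₁² + σ₂²) / δ²
  = (1.645 + 0.842)² · (2·11² = 242) / 4.9²
  = 6.1852 · 242 / 24.01
  = 62.34
Round up → n = 63 per group.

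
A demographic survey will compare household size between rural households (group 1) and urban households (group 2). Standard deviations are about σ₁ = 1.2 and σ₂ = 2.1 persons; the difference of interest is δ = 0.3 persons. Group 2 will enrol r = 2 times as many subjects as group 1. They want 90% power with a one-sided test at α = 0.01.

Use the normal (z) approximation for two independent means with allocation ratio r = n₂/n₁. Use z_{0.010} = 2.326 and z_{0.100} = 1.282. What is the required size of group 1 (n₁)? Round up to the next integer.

n₁ = (z_α + z_β)² · (σ₁² + σ₂²/r) / δ²
   = (2.326 + 1.282)² · (1.2² + 2.1²/2) / 0.3²
   = 13.0177 · (1.44 + 2.205) / 0.09
   = 13.0177 · 3.645 / 0.09
   = 527.22
Round up → n₁ = 528; n₂ = r·n₁ = 2 × 528 = 1056.

n₁ = 528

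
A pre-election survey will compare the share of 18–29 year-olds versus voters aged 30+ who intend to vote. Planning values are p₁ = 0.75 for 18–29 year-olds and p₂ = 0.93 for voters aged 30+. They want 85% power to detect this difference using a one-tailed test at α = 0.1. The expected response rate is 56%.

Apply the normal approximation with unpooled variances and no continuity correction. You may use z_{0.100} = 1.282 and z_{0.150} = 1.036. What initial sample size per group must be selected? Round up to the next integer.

n = 75 per group

n = (z_α + z_β)² · [p₁(1−p₁) + p₂(1−p₂)] / (p₁ − p₂)²
  = (1.282 + 1.036)² · (0.75·0.25 + 0.93·0.07) / (-0.18)²
  = (2.318)² · (0.1875 + 0.0651) / 0.0324
  = 5.3731 · 0.2526 / 0.0324
  = 41.89
Adjust for 56% response: 41.89 / 0.56 = 74.80.
Round up → n = 75 per group.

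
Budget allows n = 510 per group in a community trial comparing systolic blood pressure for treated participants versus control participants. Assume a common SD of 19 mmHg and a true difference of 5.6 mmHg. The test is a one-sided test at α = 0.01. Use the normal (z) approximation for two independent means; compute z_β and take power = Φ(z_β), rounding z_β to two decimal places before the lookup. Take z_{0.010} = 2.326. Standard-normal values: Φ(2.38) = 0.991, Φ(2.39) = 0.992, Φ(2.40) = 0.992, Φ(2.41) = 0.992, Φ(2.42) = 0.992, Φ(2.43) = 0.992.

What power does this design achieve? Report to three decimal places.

Power ≈ 0.991

z_β = δ·√(n/(σ₁²+σ₂²)) − z_α
    = 5.6 · √(510/722) − 2.326
    = 5.6 · 0.84046 − 2.326
    = 4.7066 − 2.326 = 2.3806 → 2.38
Power = Φ(2.38) = 0.991.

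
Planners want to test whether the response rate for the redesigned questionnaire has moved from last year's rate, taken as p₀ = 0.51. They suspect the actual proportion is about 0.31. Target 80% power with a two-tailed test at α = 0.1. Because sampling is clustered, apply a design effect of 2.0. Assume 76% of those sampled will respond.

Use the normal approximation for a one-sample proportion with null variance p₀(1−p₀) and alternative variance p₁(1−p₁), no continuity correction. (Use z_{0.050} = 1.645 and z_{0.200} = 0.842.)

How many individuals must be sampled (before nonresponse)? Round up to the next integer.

n = [z_{α/2}·√(p₀q₀) + z_β·√(p₁q₁)]² / (p₁ − p₀)²
  = [1.645·√(0.51·0.49) + 0.842·√(0.31·0.69)]² / (-0.20)²
  = [1.645·0.4999 + 0.842·0.4625]² / 0.0400
  = [1.2118]² / 0.0400
  = 36.71
Design effect: 2.0 × 36.71 = 73.42.
Adjust for 76% response: 73.42 / 0.76 = 96.60.
Round up → n = 97.

n = 97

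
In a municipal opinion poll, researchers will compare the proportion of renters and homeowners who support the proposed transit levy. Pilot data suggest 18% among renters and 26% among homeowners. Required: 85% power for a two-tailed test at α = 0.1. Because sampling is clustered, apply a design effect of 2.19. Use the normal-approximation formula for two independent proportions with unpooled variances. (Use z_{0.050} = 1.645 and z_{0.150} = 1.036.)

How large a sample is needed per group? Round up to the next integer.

n = (z_{α/2} + z_β)² · [p₁(1−p₁) + p₂(1−p₂)] / (p₁ − p₂)²
  = (1.645 + 1.036)² · (0.18·0.82 + 0.26·0.74) / (-0.08)²
  = (2.681)² · (0.1476 + 0.1924) / 0.0064
  = 7.1878 · 0.3400 / 0.0064
  = 381.85
Design effect: 2.19 × 381.85 = 836.25.
Round up → n = 837 per group.

n = 837 per group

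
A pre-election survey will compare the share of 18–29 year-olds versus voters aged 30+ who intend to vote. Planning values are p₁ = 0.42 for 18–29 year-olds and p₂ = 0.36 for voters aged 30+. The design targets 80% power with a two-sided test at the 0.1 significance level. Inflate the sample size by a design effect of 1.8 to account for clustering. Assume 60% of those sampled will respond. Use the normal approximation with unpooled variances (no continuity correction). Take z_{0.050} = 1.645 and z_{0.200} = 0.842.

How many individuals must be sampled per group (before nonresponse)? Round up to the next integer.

n = (z_{α/2} + z_β)² · [p₁(1−p₁) + p₂(1−p₂)] / (p₁ − p₂)²
  = (1.645 + 0.842)² · (0.42·0.58 + 0.36·0.64) / (0.06)²
  = (2.487)² · (0.2436 + 0.2304) / 0.0036
  = 6.1852 · 0.4740 / 0.0036
  = 814.38
Design effect: 1.8 × 814.38 = 1465.89.
Adjust for 60% response: 1465.89 / 0.60 = 2443.14.
Round up → n = 2444 per group.

n = 2444 per group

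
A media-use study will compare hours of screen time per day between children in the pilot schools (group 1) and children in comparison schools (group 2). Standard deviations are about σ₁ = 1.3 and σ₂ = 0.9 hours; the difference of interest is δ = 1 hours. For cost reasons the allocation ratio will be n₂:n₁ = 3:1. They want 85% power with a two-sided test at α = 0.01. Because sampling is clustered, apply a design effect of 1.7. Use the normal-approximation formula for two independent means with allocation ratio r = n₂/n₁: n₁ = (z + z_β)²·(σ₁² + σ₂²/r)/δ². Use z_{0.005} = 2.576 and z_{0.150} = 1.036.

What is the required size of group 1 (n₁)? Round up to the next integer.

n₁ = 44

n₁ = (z_{α/2} + z_β)² · (σ₁² + σ₂²/r) / δ²
   = (2.576 + 1.036)² · (1.3² + 0.9²/3) / 1²
   = 13.0465 · (1.69 + 0.27) / 1
   = 13.0465 · 1.96 / 1
   = 25.57
Design effect: 1.7 × 25.57 = 43.47.
Round up → n₁ = 44; n₂ = r·n₁ = 3 × 44 = 132.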